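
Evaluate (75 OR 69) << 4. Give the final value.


Step 1: 75 | 69 = 79
Step 2: 79 << 4 = 1264

1264


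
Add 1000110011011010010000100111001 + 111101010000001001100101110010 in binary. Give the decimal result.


1000110011011010010000100111001 + 111101010000001001100101110010 = 10000011101011011011101010101011 = 2209200811

2209200811


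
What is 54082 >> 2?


0b1101001101000010 >> 2 = 0b11010011010000 = 13520

13520


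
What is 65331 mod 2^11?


65331 & 2047 = 1843

1843


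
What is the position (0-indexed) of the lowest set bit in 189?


0b10111101. Lowest set bit at position 0

0


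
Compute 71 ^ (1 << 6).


71 ^ (1 << 6) = 71 ^ 64 = 7

7


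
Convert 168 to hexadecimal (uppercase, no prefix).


168 = A8 hex

A8


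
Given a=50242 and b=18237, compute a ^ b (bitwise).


50242 ^ 18237 = 33663

33663


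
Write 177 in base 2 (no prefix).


177 = 10110001 in binary

10110001


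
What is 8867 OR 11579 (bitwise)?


0b10001010100011 | 0b10110100111011 = 0b10111110111011 = 12219

12219


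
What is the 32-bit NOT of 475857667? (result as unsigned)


~0b11100010111010000001100000011 = 0b11100011101000101111110011111100 = 3819109628 (32-bit unsigned)

3819109628


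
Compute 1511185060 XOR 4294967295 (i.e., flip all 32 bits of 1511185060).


1511185060 ^ 4294967295 = 2783782235

2783782235


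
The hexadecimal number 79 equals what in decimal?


79 hex = 121 decimal

121


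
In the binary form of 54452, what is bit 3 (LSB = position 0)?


0b1101010010110100, position 3 = 0

0


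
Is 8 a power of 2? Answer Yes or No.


0b1000. Only one bit set => Yes

Yes


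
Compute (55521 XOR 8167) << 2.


Step 1: 55521 ^ 8167 = 50950
Step 2: 50950 << 2 = 203800

203800


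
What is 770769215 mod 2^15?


770769215 & 32767 = 319

319


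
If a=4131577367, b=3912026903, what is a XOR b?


4131577367 ^ 3912026903 = 527308032

527308032


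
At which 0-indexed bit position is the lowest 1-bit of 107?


0b1101011. Lowest set bit at position 0

0


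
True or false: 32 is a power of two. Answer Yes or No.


0b100000. Only one bit set => Yes

Yes


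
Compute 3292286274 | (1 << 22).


3292286274 | (1 << 22) = 3292286274 | 4194304 = 3296480578

3296480578


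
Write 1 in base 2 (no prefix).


1 = 1 in binary

1


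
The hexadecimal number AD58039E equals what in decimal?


AD58039E hex = 2908226462 decimal

2908226462


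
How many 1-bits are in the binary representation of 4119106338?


0b11110101100001001001001100100010 has 14 set bits

14


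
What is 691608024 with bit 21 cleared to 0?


691608024 & ~(1 << 21) = 689510872

689510872


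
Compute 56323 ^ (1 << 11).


56323 ^ (1 << 11) = 56323 ^ 2048 = 54275

54275


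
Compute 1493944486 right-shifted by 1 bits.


0b1011001000010111100100010100110 >> 1 = 0b101100100001011110010001010011 = 746972243

746972243


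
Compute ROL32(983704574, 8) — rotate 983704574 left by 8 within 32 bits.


Rotate 0b111010101000100010001111111110 left by 8 (32-bit) = 0b10100010001000111111111000111010 = 2720267834

2720267834


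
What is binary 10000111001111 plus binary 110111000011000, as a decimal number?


10000111001111 + 110111000011000 = 1000111111100111 = 36839

36839


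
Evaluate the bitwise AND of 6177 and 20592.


0b1100000100001 & 0b101000001110000 = 0b1000000100000 = 4128

4128


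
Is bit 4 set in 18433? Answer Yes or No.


0b100100000000001, bit 4 = 0. No

No


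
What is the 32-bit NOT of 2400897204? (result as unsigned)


~0b10001111000110101100100010110100 = 0b1110000111001010011011101001011 = 1894070091 (32-bit unsigned)

1894070091


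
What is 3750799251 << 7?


0b11011111100100001010011110010011 << 7 = 0b110111111001000010100111100100110000000 = 480102304128

480102304128


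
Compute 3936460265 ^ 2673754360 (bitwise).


0b11101010101000011001110111101001 ^ 0b10011111010111100100000011111000 = 0b1110101111111111101110100010001 = 1979702545

1979702545


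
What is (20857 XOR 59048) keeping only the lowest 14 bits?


Step 1: 20857 ^ 59048 = 47057
Step 2: 47057 & 16383 = 14289

14289


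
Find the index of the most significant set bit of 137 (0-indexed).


0b10001001. Highest set bit at position 7

7


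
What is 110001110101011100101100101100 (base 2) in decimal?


110001110101011100101100101100 in decimal = 836094764

836094764


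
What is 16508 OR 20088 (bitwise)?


0b100000001111100 | 0b100111001111000 = 0b100111001111100 = 20092

20092


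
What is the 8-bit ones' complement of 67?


67 ^ 255 = 188

188


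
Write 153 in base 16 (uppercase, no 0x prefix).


153 = 99 hex

99


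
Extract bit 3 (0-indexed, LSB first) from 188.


0b10111100, position 3 = 1

1


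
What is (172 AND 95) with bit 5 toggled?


Step 1: 172 & 95 = 12
Step 2: 12 ^ (1 << 5) = 12 ^ 32 = 44

44


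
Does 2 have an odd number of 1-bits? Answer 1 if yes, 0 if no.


0b10 has 1 ones => parity 1

1


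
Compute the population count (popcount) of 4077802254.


0b11110011000011100101001100001110 has 16 set bits

16


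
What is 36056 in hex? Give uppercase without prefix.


36056 = 8CD8 hex

8CD8


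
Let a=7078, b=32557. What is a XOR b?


7078 ^ 32557 = 25739

25739


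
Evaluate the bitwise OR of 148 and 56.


0b10010100 | 0b111000 = 0b10111100 = 188

188


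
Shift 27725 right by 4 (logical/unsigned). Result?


0b110110001001101 >> 4 = 0b11011000100 = 1732

1732


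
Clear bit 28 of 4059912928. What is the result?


4059912928 & ~(1 << 28) = 3791477472

3791477472


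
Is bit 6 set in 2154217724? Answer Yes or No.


0b10000000011001101100000011111100, bit 6 = 1. Yes

Yes


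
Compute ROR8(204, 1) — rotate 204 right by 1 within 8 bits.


Rotate 0b11001100 right by 1 (8-bit) = 0b1100110 = 102

102


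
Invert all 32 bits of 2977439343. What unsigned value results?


2977439343 ^ 4294967295 = 1317527952

1317527952


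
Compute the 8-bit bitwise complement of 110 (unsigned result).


~0b1101110 = 0b10010001 = 145 (8-bit unsigned)

145


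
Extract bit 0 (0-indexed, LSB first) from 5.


0b101, position 0 = 1

1


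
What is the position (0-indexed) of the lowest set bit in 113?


0b1110001. Lowest set bit at position 0

0


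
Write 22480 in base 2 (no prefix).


22480 = 101011111010000 in binary

101011111010000


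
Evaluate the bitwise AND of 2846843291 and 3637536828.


0b10101001101011110110000110011011 & 0b11011000110100000110100000111100 = 0b10001000100000000110000000011000 = 2290114584

2290114584


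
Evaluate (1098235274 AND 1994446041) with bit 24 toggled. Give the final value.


Step 1: 1098235274 & 1994446041 = 1080071304
Step 2: 1080071304 ^ (1 << 24) = 1080071304 ^ 16777216 = 1096848520

1096848520


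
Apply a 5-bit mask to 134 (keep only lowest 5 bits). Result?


134 & 31 = 6

6


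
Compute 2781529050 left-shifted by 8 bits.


0b10100101110010101100001111011010 << 8 = 0b1010010111001010110000111101101000000000 = 712071436800

712071436800


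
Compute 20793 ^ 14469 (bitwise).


0b101000100111001 ^ 0b11100010000101 = 0b110100110111100 = 27068

27068


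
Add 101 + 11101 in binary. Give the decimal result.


101 + 11101 = 100010 = 34

34


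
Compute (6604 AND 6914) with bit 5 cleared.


Step 1: 6604 & 6914 = 6400
Step 2: 6400 & ~(1 << 5) = 6400

6400


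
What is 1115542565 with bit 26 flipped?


1115542565 ^ (1 << 26) = 1115542565 ^ 67108864 = 1182651429

1182651429


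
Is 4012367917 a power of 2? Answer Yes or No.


0b11101111001001111110000000101101. Multiple bits set => No

No


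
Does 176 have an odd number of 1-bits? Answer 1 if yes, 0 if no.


0b10110000 has 3 ones => parity 1

1


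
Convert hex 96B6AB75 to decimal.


96B6AB75 hex = 2528553845 decimal

2528553845


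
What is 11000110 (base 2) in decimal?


11000110 in decimal = 198

198


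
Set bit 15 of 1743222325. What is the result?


1743222325 | (1 << 15) = 1743222325 | 32768 = 1743255093

1743255093


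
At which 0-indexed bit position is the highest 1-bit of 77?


0b1001101. Highest set bit at position 6

6


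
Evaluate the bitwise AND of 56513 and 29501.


0b1101110011000001 & 0b111001100111101 = 0b101000000000001 = 20481

20481


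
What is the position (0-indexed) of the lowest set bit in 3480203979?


0b11001111011011111011001011001011. Lowest set bit at position 0

0


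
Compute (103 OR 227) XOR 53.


Step 1: 103 | 227 = 231
Step 2: 231 ^ 53 = 210

210


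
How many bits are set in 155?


0b10011011 has 5 set bits

5


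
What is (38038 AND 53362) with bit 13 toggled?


Step 1: 38038 & 53362 = 36882
Step 2: 36882 ^ (1 << 13) = 36882 ^ 8192 = 45074

45074


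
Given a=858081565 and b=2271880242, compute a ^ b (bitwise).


858081565 ^ 2271880242 = 3025104175

3025104175


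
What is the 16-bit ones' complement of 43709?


43709 ^ 65535 = 21826

21826


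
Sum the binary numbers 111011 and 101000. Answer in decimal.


111011 + 101000 = 1100011 = 99

99


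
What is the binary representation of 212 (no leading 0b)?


212 = 11010100 in binary

11010100


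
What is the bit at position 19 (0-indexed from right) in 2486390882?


0b10010100001100110101000001100010, position 19 = 0

0


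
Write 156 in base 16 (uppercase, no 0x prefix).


156 = 9C hex

9C


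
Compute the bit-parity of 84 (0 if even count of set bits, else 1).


0b1010100 has 3 ones => parity 1

1


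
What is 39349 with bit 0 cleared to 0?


39349 & ~(1 << 0) = 39348

39348


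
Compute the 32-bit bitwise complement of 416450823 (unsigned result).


~0b11000110100101000100100000111 = 0b11100111001011010111011011111000 = 3878516472 (32-bit unsigned)

3878516472


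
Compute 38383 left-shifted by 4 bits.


0b1001010111101111 << 4 = 0b10010101111011110000 = 614128

614128


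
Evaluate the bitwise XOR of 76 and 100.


0b1001100 ^ 0b1100100 = 0b101000 = 40

40


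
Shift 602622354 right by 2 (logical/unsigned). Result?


0b100011111010110100100110010010 >> 2 = 0b1000111110101101001001100100 = 150655588

150655588


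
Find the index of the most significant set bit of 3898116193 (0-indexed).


0b11101000010110001000100001100001. Highest set bit at position 31

31


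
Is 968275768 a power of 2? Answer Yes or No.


0b111001101101101011011100111000. Multiple bits set => No

No


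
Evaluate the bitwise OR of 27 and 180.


0b11011 | 0b10110100 = 0b10111111 = 191

191


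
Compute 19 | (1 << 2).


19 | (1 << 2) = 19 | 4 = 23

23


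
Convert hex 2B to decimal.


2B hex = 43 decimal

43


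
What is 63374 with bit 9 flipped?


63374 ^ (1 << 9) = 63374 ^ 512 = 62862

62862


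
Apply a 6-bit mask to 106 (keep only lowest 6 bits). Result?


106 & 63 = 42

42


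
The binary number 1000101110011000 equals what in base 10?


1000101110011000 in decimal = 35736

35736


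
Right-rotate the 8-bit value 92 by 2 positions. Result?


Rotate 0b1011100 right by 2 (8-bit) = 0b10111 = 23

23


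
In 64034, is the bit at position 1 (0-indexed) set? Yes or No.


0b1111101000100010, bit 1 = 1. Yes

Yes


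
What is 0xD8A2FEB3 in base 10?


D8A2FEB3 hex = 3634560691 decimal

3634560691


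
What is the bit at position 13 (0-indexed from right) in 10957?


0b10101011001101, position 13 = 1

1


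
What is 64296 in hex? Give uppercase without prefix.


64296 = FB28 hex

FB28


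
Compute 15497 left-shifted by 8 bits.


0b11110010001001 << 8 = 0b1111001000100100000000 = 3967232

3967232


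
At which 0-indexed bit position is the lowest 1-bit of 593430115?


0b100011010111110000011001100011. Lowest set bit at position 0

0


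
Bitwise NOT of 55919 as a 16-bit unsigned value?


~0b1101101001101111 = 0b10010110010000 = 9616 (16-bit unsigned)

9616


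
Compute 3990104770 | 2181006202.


0b11101101110101000010101011000010 | 0b10000001111111111000001101111010 = 0b11101101111111111010101111111010 = 3992955898

3992955898


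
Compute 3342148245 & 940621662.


0b11000111001101010010001010010101 & 0b111000000100001011111101011110 = 0b100000010001000010100 = 1057300

1057300


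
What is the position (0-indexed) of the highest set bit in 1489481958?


0b1011000110001111011000011100110. Highest set bit at position 30

30


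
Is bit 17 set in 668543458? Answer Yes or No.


0b100111110110010010100111100010, bit 17 = 0. No

No


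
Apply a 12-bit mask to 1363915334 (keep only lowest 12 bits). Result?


1363915334 & 4095 = 582

582


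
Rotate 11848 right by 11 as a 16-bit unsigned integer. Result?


Rotate 0b10111001001000 right by 11 (16-bit) = 0b1100100100000101 = 51461

51461


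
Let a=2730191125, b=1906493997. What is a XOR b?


2730191125 ^ 1906493997 = 3541672760

3541672760


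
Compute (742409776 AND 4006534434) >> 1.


Step 1: 742409776 & 4006534434 = 742409248
Step 2: 742409248 >> 1 = 371204624

371204624


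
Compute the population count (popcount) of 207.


0b11001111 has 6 set bits

6


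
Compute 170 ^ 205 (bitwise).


0b10101010 ^ 0b11001101 = 0b1100111 = 103

103


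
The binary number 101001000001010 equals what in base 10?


101001000001010 in decimal = 21002

21002


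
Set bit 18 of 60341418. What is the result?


60341418 | (1 << 18) = 60341418 | 262144 = 60603562

60603562


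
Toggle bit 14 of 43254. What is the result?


43254 ^ (1 << 14) = 43254 ^ 16384 = 59638

59638


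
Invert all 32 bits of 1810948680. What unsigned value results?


1810948680 ^ 4294967295 = 2484018615

2484018615


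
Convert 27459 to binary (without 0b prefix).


27459 = 110101101000011 in binary

110101101000011


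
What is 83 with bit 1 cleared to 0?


83 & ~(1 << 1) = 81

81


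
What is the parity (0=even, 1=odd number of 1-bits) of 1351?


0b10101000111 has 6 ones => parity 0

0


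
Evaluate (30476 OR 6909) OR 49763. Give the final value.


Step 1: 30476 | 6909 = 32765
Step 2: 32765 | 49763 = 65535

65535


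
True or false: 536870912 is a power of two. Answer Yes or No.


0b100000000000000000000000000000. Only one bit set => Yes

Yes


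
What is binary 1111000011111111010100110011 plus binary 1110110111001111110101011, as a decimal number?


1111000011111111010100110011 + 1110110111001111110101011 = 10000111010111001010011011110 = 283874526

283874526


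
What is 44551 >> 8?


0b1010111000000111 >> 8 = 0b10101110 = 174

174


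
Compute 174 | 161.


0b10101110 | 0b10100001 = 0b10101111 = 175

175


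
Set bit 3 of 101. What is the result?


101 | (1 << 3) = 101 | 8 = 109

109


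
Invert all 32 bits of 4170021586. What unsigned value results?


4170021586 ^ 4294967295 = 124945709

124945709


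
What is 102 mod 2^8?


102 & 255 = 102

102


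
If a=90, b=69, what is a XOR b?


90 ^ 69 = 31

31


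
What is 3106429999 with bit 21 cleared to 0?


3106429999 & ~(1 << 21) = 3104332847

3104332847


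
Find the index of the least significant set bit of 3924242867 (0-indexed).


0b11101001111001110011000110110011. Lowest set bit at position 0

0


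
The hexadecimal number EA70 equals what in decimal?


EA70 hex = 60016 decimal

60016


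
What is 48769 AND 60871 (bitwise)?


0b1011111010000001 & 0b1110110111000111 = 0b1010110010000001 = 44161

44161


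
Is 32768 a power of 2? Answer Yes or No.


0b1000000000000000. Only one bit set => Yes

Yes


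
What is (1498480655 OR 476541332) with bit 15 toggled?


Step 1: 1498480655 | 476541332 = 1568108959
Step 2: 1568108959 ^ (1 << 15) = 1568108959 ^ 32768 = 1568141727

1568141727


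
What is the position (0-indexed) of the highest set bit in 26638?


0b110100000001110. Highest set bit at position 14

14


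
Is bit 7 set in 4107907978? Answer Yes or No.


0b11110100110110011011001110001010, bit 7 = 1. Yes

Yes


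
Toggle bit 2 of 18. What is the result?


18 ^ (1 << 2) = 18 ^ 4 = 22

22


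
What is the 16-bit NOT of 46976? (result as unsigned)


~0b1011011110000000 = 0b100100001111111 = 18559 (16-bit unsigned)

18559


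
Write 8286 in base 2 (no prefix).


8286 = 10000001011110 in binary

10000001011110


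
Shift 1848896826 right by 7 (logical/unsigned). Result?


0b1101110001100111110110100111010 >> 7 = 0b110111000110011111011010 = 14444506

14444506


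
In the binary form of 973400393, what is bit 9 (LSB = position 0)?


0b111010000001001110100101001001, position 9 = 0

0


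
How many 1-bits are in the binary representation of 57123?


0b1101111100100011 has 10 set bits

10


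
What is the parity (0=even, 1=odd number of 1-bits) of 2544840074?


0b10010111101011110010110110001010 has 18 ones => parity 0

0


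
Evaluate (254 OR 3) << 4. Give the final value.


Step 1: 254 | 3 = 255
Step 2: 255 << 4 = 4080

4080


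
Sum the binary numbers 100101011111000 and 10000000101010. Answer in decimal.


100101011111000 + 10000000101010 = 110101100100010 = 27426

27426


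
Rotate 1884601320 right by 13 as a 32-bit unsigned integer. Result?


Rotate 0b1110000010101001011101111101000 right by 13 (32-bit) = 0b11011111010000111000001010100101 = 3745743525

3745743525


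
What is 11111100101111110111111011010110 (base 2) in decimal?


11111100101111110111111011010110 in decimal = 4240408278

4240408278


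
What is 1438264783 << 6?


0b1010101101110100010110111001111 << 6 = 0b1010101101110100010110111001111000000 = 92048946112

92048946112


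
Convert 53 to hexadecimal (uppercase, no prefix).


53 = 35 hex

35


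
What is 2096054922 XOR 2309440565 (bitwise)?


0b1111100111011110100001010001010 ^ 0b10001001101001110100010000110101 = 0b11110101010010000000011010111111 = 4115138239

4115138239


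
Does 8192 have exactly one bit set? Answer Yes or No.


0b10000000000000. Only one bit set => Yes

Yes


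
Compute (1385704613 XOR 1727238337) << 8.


Step 1: 1385704613 ^ 1727238337 = 879475812
Step 2: 879475812 << 8 = 225145807872

225145807872


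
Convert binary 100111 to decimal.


100111 in decimal = 39

39


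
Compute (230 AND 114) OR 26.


Step 1: 230 & 114 = 98
Step 2: 98 | 26 = 122

122


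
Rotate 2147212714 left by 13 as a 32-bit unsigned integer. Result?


Rotate 0b1111111111110111101110110101010 left by 13 (32-bit) = 0b1111011101101010100111111111111 = 2075480063

2075480063


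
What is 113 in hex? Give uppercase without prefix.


113 = 71 hex

71


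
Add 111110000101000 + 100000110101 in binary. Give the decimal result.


111110000101000 + 100000110101 = 1000010001011101 = 33885

33885


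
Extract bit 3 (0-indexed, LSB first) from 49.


0b110001, position 3 = 0

0


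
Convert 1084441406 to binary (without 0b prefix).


1084441406 = 1000000101000110100001100111110 in binary

1000000101000110100001100111110


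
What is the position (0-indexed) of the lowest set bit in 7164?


0b1101111111100. Lowest set bit at position 2

2


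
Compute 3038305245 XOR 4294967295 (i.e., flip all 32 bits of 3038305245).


3038305245 ^ 4294967295 = 1256662050

1256662050


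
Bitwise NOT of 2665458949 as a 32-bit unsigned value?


~0b10011110110111111010110100000101 = 0b1100001001000000101001011111010 = 1629508346 (32-bit unsigned)

1629508346


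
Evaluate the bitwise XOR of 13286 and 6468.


0b11001111100110 ^ 0b1100101000100 = 0b10101010100010 = 10914

10914


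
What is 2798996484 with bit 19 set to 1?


2798996484 | (1 << 19) = 2798996484 | 524288 = 2799520772

2799520772


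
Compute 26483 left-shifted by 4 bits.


0b110011101110011 << 4 = 0b1100111011100110000 = 423728

423728


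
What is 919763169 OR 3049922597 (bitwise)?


0b110110110100100111100011100001 | 0b10110101110010100010000000100101 = 0b10110111110110100111100011100101 = 3084548325

3084548325


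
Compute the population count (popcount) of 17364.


0b100001111010100 has 7 set bits

7


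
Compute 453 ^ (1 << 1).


453 ^ (1 << 1) = 453 ^ 2 = 455

455


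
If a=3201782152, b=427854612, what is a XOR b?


3201782152 ^ 427854612 = 2807552668

2807552668


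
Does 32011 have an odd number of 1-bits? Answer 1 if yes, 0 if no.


0b111110100001011 has 9 ones => parity 1

1


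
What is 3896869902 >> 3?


0b11101000010001011000010000001110 >> 3 = 0b11101000010001011000010000001 = 487108737

487108737


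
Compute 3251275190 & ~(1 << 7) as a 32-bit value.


3251275190 & ~(1 << 7) = 3251275062

3251275062


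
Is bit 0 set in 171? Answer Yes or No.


0b10101011, bit 0 = 1. Yes

Yes


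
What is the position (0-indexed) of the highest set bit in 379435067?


0b10110100111011011100000111011. Highest set bit at position 28

28


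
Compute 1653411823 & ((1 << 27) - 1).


1653411823 & 134217727 = 42799087

42799087


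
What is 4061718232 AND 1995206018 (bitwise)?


0b11110010000110001110011011011000 & 0b1110110111011000110110110000010 = 0b1110010000010000110010010000000 = 1913152640

1913152640


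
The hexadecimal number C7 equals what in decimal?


C7 hex = 199 decimal

199


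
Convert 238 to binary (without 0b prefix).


238 = 11101110 in binary

11101110


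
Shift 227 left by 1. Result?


0b11100011 << 1 = 0b111000110 = 454

454


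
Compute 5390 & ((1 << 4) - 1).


5390 & 15 = 14

14


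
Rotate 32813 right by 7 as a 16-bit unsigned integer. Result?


Rotate 0b1000000000101101 right by 7 (16-bit) = 0b101101100000000 = 23296

23296


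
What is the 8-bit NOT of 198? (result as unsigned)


~0b11000110 = 0b111001 = 57 (8-bit unsigned)

57


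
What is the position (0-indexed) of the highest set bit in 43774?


0b1010101011111110. Highest set bit at position 15

15


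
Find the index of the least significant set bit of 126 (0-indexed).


0b1111110. Lowest set bit at position 1

1


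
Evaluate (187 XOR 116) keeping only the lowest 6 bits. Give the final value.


Step 1: 187 ^ 116 = 207
Step 2: 207 & 63 = 15

15


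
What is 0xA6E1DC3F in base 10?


A6E1DC3F hex = 2799819839 decimal

2799819839


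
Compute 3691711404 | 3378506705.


0b11011100000010110000101110101100 | 0b11001001010111111110101111010001 = 0b11011101010111111110101111111101 = 3714051069

3714051069


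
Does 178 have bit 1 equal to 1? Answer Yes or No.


0b10110010, bit 1 = 1. Yes

Yes


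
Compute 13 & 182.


0b1101 & 0b10110110 = 0b100 = 4

4


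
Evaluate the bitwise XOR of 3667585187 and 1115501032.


0b11011010100110101110100010100011 ^ 0b1000010011111010011000111101000 = 0b10011000111001111101100101001011 = 2565331275

2565331275


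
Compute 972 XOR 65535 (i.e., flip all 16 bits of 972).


972 ^ 65535 = 64563

64563


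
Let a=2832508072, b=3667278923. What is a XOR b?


2832508072 ^ 3667278923 = 1916967139

1916967139


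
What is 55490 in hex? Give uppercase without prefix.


55490 = D8C2 hex

D8C2


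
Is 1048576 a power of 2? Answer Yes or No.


0b100000000000000000000. Only one bit set => Yes

Yes


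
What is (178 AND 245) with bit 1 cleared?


Step 1: 178 & 245 = 176
Step 2: 176 & ~(1 << 1) = 176

176


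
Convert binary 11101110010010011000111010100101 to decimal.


11101110010010011000111010100101 in decimal = 3997798053

3997798053


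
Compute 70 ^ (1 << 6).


70 ^ (1 << 6) = 70 ^ 64 = 6

6


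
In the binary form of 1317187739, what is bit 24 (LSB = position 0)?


0b1001110100000101011000010011011, position 24 = 0

0


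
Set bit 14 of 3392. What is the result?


3392 | (1 << 14) = 3392 | 16384 = 19776

19776


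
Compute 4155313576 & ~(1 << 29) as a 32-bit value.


4155313576 & ~(1 << 29) = 3618442664

3618442664


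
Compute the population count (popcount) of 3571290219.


0b11010100110111011001000001101011 has 17 set bits

17


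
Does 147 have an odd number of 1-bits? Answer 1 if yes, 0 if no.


0b10010011 has 4 ones => parity 0

0


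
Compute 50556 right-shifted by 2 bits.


0b1100010101111100 >> 2 = 0b11000101011111 = 12639

12639


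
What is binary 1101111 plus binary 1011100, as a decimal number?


1101111 + 1011100 = 11001011 = 203

203


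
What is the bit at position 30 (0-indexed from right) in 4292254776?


0b11111111110101101001110000111000, position 30 = 1

1


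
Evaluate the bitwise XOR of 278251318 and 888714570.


0b10000100101011100011100110110 ^ 0b110100111110001011010101001010 = 0b100100011011010111001001111100 = 611152508

611152508


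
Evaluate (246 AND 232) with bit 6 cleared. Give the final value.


Step 1: 246 & 232 = 224
Step 2: 224 & ~(1 << 6) = 160

160


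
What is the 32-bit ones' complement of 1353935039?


1353935039 ^ 4294967295 = 2941032256

2941032256


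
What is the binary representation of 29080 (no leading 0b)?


29080 = 111000110011000 in binary

111000110011000


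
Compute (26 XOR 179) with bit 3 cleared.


Step 1: 26 ^ 179 = 169
Step 2: 169 & ~(1 << 3) = 161

161


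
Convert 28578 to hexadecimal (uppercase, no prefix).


28578 = 6FA2 hex

6FA2


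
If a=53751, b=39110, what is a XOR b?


53751 ^ 39110 = 18737

18737


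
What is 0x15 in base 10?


15 hex = 21 decimal

21


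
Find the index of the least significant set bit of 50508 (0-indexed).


0b1100010101001100. Lowest set bit at position 2

2


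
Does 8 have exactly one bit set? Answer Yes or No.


0b1000. Only one bit set => Yes

Yes


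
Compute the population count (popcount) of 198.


0b11000110 has 4 set bits

4


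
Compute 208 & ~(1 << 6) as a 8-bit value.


208 & ~(1 << 6) = 144

144


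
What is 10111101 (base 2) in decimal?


10111101 in decimal = 189

189


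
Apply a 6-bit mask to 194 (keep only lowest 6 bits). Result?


194 & 63 = 2

2


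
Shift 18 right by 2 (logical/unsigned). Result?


0b10010 >> 2 = 0b100 = 4

4


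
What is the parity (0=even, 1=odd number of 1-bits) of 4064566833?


0b11110010010001000101111000110001 has 15 ones => parity 1

1


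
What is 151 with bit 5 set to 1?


151 | (1 << 5) = 151 | 32 = 183

183


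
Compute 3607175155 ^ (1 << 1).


3607175155 ^ (1 << 1) = 3607175155 ^ 2 = 3607175153

3607175153


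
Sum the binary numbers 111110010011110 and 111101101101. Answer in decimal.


111110010011110 + 111101101101 = 1000110000001011 = 35851

35851


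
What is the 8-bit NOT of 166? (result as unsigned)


~0b10100110 = 0b1011001 = 89 (8-bit unsigned)

89


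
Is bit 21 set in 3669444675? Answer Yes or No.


0b11011010101101110100100001000011, bit 21 = 1. Yes

Yes


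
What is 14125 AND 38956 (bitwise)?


0b11011100101101 & 0b1001100000101100 = 0b1000000101100 = 4140

4140


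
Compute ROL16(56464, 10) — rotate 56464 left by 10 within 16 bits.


Rotate 0b1101110010010000 left by 10 (16-bit) = 0b100001101110010 = 17266

17266


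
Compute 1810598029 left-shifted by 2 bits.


0b1101011111010111000100010001101 << 2 = 0b110101111101011100010001000110100 = 7242392116

7242392116


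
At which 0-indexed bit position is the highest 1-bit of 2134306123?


0b1111111001101101110110101001011. Highest set bit at position 30

30


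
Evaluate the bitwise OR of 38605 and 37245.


0b1001011011001101 | 0b1001000101111101 = 0b1001011111111101 = 38909

38909


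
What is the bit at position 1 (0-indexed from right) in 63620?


0b1111100010000100, position 1 = 0

0


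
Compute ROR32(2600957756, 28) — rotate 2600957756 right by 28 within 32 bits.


Rotate 0b10011011000001110111011100111100 right by 28 (32-bit) = 0b10110000011101110111001111001001 = 2960618441

2960618441


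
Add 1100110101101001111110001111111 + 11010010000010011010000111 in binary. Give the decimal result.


1100110101101001111110001111111 + 11010010000010011010000111 = 1101001111111010010001100000110 = 1778197254

1778197254


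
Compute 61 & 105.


0b111101 & 0b1101001 = 0b101001 = 41

41


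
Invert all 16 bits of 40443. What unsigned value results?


40443 ^ 65535 = 25092

25092


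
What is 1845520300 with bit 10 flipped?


1845520300 ^ (1 << 10) = 1845520300 ^ 1024 = 1845519276

1845519276


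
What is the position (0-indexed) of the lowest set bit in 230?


0b11100110. Lowest set bit at position 1

1


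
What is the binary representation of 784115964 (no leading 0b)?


784115964 = 101110101111001010100011111100 in binary

101110101111001010100011111100


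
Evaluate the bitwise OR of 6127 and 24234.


0b1011111101111 | 0b101111010101010 = 0b101111111101111 = 24559

24559


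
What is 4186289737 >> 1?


0b11111001100001011011011001001001 >> 1 = 0b1111100110000101101101100100100 = 2093144868

2093144868


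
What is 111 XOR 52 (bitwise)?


0b1101111 ^ 0b110100 = 0b1011011 = 91

91


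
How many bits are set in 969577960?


0b111001110010101001010111101000 has 16 set bits

16


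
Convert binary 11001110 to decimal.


11001110 in decimal = 206

206


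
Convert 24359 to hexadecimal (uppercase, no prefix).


24359 = 5F27 hex

5F27


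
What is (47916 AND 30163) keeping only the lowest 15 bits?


Step 1: 47916 & 30163 = 12544
Step 2: 12544 & 32767 = 12544

12544


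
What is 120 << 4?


0b1111000 << 4 = 0b11110000000 = 1920

1920


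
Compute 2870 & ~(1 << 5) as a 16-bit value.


2870 & ~(1 << 5) = 2838

2838


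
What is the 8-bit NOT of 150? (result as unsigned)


~0b10010110 = 0b1101001 = 105 (8-bit unsigned)

105


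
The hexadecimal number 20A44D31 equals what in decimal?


20A44D31 hex = 547638577 decimal

547638577


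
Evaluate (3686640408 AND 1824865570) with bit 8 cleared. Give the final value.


Step 1: 3686640408 & 1824865570 = 1216686336
Step 2: 1216686336 & ~(1 << 8) = 1216686080

1216686080


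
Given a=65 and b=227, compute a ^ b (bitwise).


65 ^ 227 = 162

162


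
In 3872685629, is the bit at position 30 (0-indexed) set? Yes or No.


0b11100110110101000111111000111101, bit 30 = 1. Yes

Yes


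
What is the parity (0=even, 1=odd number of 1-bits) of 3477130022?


0b11001111010000001100101100100110 has 15 ones => parity 1

1


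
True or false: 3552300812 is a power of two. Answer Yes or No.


0b11010011101110111100111100001100. Multiple bits set => No

No


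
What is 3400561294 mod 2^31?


3400561294 & 2147483647 = 1253077646

1253077646


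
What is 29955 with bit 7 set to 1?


29955 | (1 << 7) = 29955 | 128 = 30083

30083


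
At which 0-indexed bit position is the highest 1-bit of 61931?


0b1111000111101011. Highest set bit at position 15

15


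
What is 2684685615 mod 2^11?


2684685615 & 2047 = 1327

1327


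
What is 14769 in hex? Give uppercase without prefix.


14769 = 39B1 hex

39B1


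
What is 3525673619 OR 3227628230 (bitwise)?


0b11010010001001011000001010010011 | 0b11000000011000011011001011000110 = 0b11010010011001011011001011010111 = 3529880279

3529880279


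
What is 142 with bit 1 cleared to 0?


142 & ~(1 << 1) = 140

140


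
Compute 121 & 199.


0b1111001 & 0b11000111 = 0b1000001 = 65

65


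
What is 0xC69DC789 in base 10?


C69DC789 hex = 3332229001 decimal

3332229001


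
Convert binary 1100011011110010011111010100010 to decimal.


1100011011110010011111010100010 in decimal = 1668890274

1668890274


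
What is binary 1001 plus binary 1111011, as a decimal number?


1001 + 1111011 = 10000100 = 132

132


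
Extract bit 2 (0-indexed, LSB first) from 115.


0b1110011, position 2 = 0

0


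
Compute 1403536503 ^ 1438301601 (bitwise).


0b1010011101010000100010001110111 ^ 0b1010101101110101011110110100001 = 0b110000100101111100111010110 = 101906902

101906902


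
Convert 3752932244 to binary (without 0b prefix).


3752932244 = 11011111101100010011001110010100 in binary

11011111101100010011001110010100


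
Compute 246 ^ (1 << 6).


246 ^ (1 << 6) = 246 ^ 64 = 182

182


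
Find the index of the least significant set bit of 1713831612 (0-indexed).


0b1100110001001101111111010111100. Lowest set bit at position 2

2


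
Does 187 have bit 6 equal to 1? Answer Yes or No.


0b10111011, bit 6 = 0. No

No


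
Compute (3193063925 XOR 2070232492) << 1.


Step 1: 3193063925 ^ 2070232492 = 3308745817
Step 2: 3308745817 << 1 = 6617491634

6617491634


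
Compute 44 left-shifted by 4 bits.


0b101100 << 4 = 0b1011000000 = 704

704


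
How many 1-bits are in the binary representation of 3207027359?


0b10111111001001110101101010011111 has 21 set bits

21


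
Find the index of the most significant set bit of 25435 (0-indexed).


0b110001101011011. Highest set bit at position 14

14


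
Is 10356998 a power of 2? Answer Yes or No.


0b100111100000100100000110. Multiple bits set => No

No


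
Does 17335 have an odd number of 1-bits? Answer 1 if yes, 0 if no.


0b100001110110111 has 9 ones => parity 1

1


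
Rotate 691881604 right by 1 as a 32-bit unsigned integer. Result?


Rotate 0b101001001111010100011010000100 right by 1 (32-bit) = 0b10100100111101010001101000010 = 345940802

345940802


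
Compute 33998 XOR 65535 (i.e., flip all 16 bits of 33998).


33998 ^ 65535 = 31537

31537


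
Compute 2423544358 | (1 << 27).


2423544358 | (1 << 27) = 2423544358 | 134217728 = 2557762086

2557762086


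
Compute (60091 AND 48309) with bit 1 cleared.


Step 1: 60091 & 48309 = 43185
Step 2: 43185 & ~(1 << 1) = 43185

43185


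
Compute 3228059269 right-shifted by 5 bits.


0b11000000011010000100011010000101 >> 5 = 0b110000000110100001000110100 = 100876852

100876852


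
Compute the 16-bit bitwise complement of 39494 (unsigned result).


~0b1001101001000110 = 0b110010110111001 = 26041 (16-bit unsigned)

26041


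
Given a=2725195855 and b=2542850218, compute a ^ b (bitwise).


2725195855 ^ 2542850218 = 905961701

905961701


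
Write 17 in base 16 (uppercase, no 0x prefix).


17 = 11 hex

11


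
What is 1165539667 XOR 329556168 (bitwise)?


0b1000101011110001011100101010011 ^ 0b10011101001001010000011001000 = 0b1010110110111000001100110011011 = 1457265051

1457265051


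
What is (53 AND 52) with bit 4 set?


Step 1: 53 & 52 = 52
Step 2: 52 | (1 << 4) = 52 | 16 = 52

52


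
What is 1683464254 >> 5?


0b1100100010101111010000000111110 >> 5 = 0b11001000101011110100000001 = 52608257

52608257


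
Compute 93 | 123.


0b1011101 | 0b1111011 = 0b1111111 = 127

127


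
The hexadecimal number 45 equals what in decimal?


45 hex = 69 decimal

69


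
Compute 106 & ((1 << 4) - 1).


106 & 15 = 10

10


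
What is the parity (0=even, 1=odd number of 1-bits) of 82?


0b1010010 has 3 ones => parity 1

1


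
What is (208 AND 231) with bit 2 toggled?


Step 1: 208 & 231 = 192
Step 2: 192 ^ (1 << 2) = 192 ^ 4 = 196

196


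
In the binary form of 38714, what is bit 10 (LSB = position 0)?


0b1001011100111010, position 10 = 1

1


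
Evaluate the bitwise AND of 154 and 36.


0b10011010 & 0b100100 = 0b0 = 0

0


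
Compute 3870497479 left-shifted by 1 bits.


0b11100110101100110001101011000111 << 1 = 0b111001101011001100011010110001110 = 7740994958

7740994958


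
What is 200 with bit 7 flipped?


200 ^ (1 << 7) = 200 ^ 128 = 72

72


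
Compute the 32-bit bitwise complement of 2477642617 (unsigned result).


~0b10010011101011011101001101111001 = 0b1101100010100100010110010000110 = 1817324678 (32-bit unsigned)

1817324678


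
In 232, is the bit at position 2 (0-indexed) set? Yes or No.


0b11101000, bit 2 = 0. No

No


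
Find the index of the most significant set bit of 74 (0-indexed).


0b1001010. Highest set bit at position 6

6


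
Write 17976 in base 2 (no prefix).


17976 = 100011000111000 in binary

100011000111000


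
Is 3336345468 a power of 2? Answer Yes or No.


0b11000110110111001001011101111100. Multiple bits set => No

No


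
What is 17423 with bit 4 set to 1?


17423 | (1 << 4) = 17423 | 16 = 17439

17439


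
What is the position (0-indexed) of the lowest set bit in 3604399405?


0b11010110110101101100010100101101. Lowest set bit at position 0

0


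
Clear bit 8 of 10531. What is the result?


10531 & ~(1 << 8) = 10275

10275


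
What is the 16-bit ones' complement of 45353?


45353 ^ 65535 = 20182

20182


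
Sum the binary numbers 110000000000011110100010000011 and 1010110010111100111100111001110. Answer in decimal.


110000000000011110100010000011 + 1010110010111100111100111001110 = 10000110011000000110001001010001 = 2254463569

2254463569


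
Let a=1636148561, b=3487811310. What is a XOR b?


1636148561 ^ 3487811310 = 2925945791

2925945791


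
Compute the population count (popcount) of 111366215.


0b110101000110101000001000111 has 12 set bits

12


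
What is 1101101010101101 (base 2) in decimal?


1101101010101101 in decimal = 55981

55981


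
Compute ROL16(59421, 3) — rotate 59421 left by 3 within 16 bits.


Rotate 0b1110100000011101 left by 3 (16-bit) = 0b100000011101111 = 16623

16623


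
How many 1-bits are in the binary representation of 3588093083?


0b11010101110111011111010010011011 has 21 set bits

21


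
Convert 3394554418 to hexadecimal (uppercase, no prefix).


3394554418 = CA54CA32 hex

CA54CA32


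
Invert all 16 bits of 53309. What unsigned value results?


53309 ^ 65535 = 12226

12226


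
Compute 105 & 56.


0b1101001 & 0b111000 = 0b101000 = 40

40


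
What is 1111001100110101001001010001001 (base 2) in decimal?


1111001100110101001001010001001 in decimal = 2040173193

2040173193


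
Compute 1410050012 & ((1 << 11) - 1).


1410050012 & 2047 = 2012

2012


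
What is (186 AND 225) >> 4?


Step 1: 186 & 225 = 160
Step 2: 160 >> 4 = 10

10


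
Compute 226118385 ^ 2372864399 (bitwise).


0b1101011110100100101011110001 ^ 0b10001101011011110000100110001111 = 0b10000000000101010100001101111110 = 2148877182

2148877182


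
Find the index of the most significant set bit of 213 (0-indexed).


0b11010101. Highest set bit at position 7

7


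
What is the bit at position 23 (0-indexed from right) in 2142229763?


0b1111111101011111101010100000011, position 23 = 1

1


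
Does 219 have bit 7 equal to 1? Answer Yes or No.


0b11011011, bit 7 = 1. Yes

Yes


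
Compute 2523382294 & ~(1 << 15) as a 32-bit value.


2523382294 & ~(1 << 15) = 2523349526

2523349526
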